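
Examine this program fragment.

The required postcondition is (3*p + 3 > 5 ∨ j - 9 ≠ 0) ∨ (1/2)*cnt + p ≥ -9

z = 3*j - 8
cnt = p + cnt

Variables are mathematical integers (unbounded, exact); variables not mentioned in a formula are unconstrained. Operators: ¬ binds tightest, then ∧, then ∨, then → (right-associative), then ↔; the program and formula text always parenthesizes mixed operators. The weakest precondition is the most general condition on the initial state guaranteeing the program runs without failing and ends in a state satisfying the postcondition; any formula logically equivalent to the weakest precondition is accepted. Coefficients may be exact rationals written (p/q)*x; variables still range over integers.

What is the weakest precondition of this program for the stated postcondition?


Working backward. After the program, the postcondition (3*p + 3 > 5 ∨ j - 9 ≠ 0) ∨ (1/2)*cnt + p ≥ -9 must hold; in canonical form it is 3*p > 2 ∨ j ≠ 9 ∨ (1/2)*cnt + p ≥ -9.
Before cnt := p + cnt: 3*p > 2 ∨ j ≠ 9 ∨ (1/2)*cnt + (3/2)*p ≥ -9
Before z := 3*j - 8: 3*p > 2 ∨ j ≠ 9 ∨ (1/2)*cnt + (3/2)*p ≥ -9
Answer: WP = 3*p > 2 ∨ j ≠ 9 ∨ (1/2)*cnt + (3/2)*p ≥ -9


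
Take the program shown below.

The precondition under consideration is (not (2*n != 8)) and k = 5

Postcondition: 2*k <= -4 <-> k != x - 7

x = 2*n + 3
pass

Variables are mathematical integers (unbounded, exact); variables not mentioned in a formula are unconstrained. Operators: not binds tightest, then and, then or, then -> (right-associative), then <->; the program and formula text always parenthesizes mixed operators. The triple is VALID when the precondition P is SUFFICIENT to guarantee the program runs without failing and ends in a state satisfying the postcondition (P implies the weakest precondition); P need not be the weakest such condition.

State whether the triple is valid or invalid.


Working backward. After the program, 2*k <= -4 <-> k != x - 7 must hold.
Before skip: 2*k <= -4 <-> k != x - 7
Before x := 2*n + 3: 2*k <= -4 <-> k != 2*n - 4
The weakest precondition is 2*k <= -4 <-> k != 2*n - 4.
Check whether (not (2*n != 8)) and k = 5 implies it.
Countermodel: at the initial state k = 5, n = 4, the precondition holds but the weakest precondition fails.
Answer: invalid


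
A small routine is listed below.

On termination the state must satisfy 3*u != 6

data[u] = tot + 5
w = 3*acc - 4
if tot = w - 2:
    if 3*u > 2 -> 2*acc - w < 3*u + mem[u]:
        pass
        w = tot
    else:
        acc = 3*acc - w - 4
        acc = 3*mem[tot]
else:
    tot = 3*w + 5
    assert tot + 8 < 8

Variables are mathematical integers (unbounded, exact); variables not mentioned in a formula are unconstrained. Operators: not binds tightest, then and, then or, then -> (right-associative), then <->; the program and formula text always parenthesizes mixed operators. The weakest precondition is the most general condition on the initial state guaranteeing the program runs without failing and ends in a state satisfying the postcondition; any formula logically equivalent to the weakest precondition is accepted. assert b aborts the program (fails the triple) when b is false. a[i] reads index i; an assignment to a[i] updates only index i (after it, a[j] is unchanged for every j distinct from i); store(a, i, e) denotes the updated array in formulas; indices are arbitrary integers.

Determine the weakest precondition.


Working backward. After the program, 3*u != 6 must hold.
Then branch requires ((3*u > 2 -> 2*acc < mem[u] + 3*u + w) -> 3*u != 6) and ((not (3*u > 2 -> 2*acc < mem[u] + 3*u + w)) -> 3*u != 6); else branch requires 3*w < -5 and 3*u != 6.
Before the if: (tot = w - 2 -> (((3*u > 2 -> 2*acc < mem[u] + 3*u + w) -> 3*u != 6) and ((not (3*u > 2 -> 2*acc < mem[u] + 3*u + w)) -> 3*u != 6))) and ((not (tot = w - 2)) -> (3*w < -5 and 3*u != 6))
Before w := 3*acc - 4: (tot = 3*acc - 6 -> (((3*u > 2 -> mem[u] + acc + 3*u > 4) -> 3*u != 6) and ((not (3*u > 2 -> mem[u] + acc + 3*u > 4)) -> 3*u != 6))) and ((not (tot = 3*acc - 6)) -> (9*acc < 7 and 3*u != 6))
Before data[u] := tot + 5: (tot = 3*acc - 6 -> (((3*u > 2 -> mem[u] + acc + 3*u > 4) -> 3*u != 6) and ((not (3*u > 2 -> mem[u] + acc + 3*u > 4)) -> 3*u != 6))) and ((not (tot = 3*acc - 6)) -> (9*acc < 7 and 3*u != 6))
Answer: WP = (tot = 3*acc - 6 -> (((3*u > 2 -> mem[u] + acc + 3*u > 4) -> 3*u != 6) and ((not (3*u > 2 -> mem[u] + acc + 3*u > 4)) -> 3*u != 6))) and ((not (tot = 3*acc - 6)) -> (9*acc < 7 and 3*u != 6))


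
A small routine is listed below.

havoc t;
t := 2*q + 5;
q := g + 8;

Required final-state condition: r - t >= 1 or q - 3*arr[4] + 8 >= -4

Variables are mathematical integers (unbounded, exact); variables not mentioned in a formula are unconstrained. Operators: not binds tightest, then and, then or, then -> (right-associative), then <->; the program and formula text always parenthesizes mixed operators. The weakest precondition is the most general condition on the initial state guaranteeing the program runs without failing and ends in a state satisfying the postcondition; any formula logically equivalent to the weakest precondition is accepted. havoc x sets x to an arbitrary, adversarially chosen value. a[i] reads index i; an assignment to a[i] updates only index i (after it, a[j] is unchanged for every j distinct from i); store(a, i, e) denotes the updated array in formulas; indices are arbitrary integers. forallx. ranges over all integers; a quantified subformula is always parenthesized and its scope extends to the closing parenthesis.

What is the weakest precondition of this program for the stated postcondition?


Working backward. After the program, the postcondition r - t >= 1 or q - 3*arr[4] + 8 >= -4 must hold; in canonical form it is r >= t + 1 or q >= 3*arr[4] - 12.
Before q := g + 8: r >= t + 1 or g >= 3*arr[4] - 20
Before t := 2*q + 5: r >= 2*q + 6 or g >= 3*arr[4] - 20
Before havoc t: r >= 2*q + 6 or g >= 3*arr[4] - 20
Answer: WP = r >= 2*q + 6 or g >= 3*arr[4] - 20


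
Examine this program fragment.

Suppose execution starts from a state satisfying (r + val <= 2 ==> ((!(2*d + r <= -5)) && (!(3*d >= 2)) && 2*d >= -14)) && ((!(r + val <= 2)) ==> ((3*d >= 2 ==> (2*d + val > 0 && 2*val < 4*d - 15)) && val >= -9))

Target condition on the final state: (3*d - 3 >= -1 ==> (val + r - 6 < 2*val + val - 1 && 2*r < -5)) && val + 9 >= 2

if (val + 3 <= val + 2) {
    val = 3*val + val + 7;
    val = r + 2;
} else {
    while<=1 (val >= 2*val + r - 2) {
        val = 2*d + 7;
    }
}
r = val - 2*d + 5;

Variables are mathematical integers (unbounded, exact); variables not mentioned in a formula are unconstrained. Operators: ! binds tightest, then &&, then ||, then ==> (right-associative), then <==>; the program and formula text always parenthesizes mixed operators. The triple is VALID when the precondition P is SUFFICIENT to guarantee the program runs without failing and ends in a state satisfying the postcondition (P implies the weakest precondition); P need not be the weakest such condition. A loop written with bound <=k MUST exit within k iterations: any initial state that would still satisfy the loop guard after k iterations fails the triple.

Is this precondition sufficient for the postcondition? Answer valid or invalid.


Working backward. After the program, the postcondition (3*d - 3 >= -1 ==> (val + r - 6 < 2*val + val - 1 && 2*r < -5)) && val + 9 >= 2 must hold; in canonical form it is (3*d >= 2 ==> (r < 2*val + 5 && 2*r < -5)) && val >= -7.
Before r := val - 2*d + 5: (3*d >= 2 ==> (2*d + val > 0 && 2*val < 4*d - 15)) && val >= -7
Then branch requires (3*d >= 2 ==> (2*d + r > -2 && 2*r < 4*d - 19)) && r >= -9; else branch requires (r + val <= 2 ==> ((!(2*d + r <= -5)) && (!(3*d >= 2)) && 2*d >= -14)) && ((!(r + val <= 2)) ==> ((3*d >= 2 ==> (2*d + val > 0 && 2*val < 4*d - 15)) && val >= -7)).
Before the if: (r + val <= 2 ==> ((!(2*d + r <= -5)) && (!(3*d >= 2)) && 2*d >= -14)) && ((!(r + val <= 2)) ==> ((3*d >= 2 ==> (2*d + val > 0 && 2*val < 4*d - 15)) && val >= -7))
The weakest precondition is (r + val <= 2 ==> ((!(2*d + r <= -5)) && (!(3*d >= 2)) && 2*d >= -14)) && ((!(r + val <= 2)) ==> ((3*d >= 2 ==> (2*d + val > 0 && 2*val < 4*d - 15)) && val >= -7)).
Check whether (r + val <= 2 ==> ((!(2*d + r <= -5)) && (!(3*d >= 2)) && 2*d >= -14)) && ((!(r + val <= 2)) ==> ((3*d >= 2 ==> (2*d + val > 0 && 2*val < 4*d - 15)) && val >= -9)) implies it.
Countermodel: at the initial state d = 5, r = 12, val = -9, the precondition holds but the weakest precondition fails.
Answer: invalid


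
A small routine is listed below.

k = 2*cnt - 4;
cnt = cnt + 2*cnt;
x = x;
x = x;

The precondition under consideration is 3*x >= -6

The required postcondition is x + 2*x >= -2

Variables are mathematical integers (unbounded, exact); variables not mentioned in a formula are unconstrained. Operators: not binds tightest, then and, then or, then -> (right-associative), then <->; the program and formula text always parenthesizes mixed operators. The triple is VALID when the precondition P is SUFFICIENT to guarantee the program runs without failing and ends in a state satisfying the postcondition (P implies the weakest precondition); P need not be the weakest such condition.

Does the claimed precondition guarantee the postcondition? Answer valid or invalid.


Working backward. After the program, the postcondition x + 2*x >= -2 must hold; in canonical form it is 3*x >= -2.
Before x := x: 3*x >= -2
Before x := x: 3*x >= -2
Before cnt := cnt + 2*cnt: 3*x >= -2
Before k := 2*cnt - 4: 3*x >= -2
The weakest precondition is 3*x >= -2.
Check whether 3*x >= -6 implies it.
Countermodel: at the initial state x = -2, the precondition holds but the weakest precondition fails.
Answer: invalid


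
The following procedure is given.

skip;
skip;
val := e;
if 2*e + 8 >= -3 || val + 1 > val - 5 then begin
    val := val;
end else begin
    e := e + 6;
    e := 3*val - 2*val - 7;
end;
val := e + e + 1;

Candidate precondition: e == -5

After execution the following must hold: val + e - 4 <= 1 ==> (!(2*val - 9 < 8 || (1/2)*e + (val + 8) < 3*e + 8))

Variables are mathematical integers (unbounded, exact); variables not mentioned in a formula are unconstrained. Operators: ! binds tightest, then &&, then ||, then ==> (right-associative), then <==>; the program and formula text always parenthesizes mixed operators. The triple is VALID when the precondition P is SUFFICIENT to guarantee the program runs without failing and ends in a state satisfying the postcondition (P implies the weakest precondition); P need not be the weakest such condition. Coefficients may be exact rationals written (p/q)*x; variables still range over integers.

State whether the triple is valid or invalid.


Working backward. After the program, the postcondition val + e - 4 <= 1 ==> (!(2*val - 9 < 8 || (1/2)*e + (val + 8) < 3*e + 8)) must hold; in canonical form it is e + val <= 5 ==> (!(2*val < 17 || val < (5/2)*e)).
Before val := e + e + 1: 3*e <= 4 ==> (!(4*e < 15 || (1/2)*e > 1))
Then branch requires 3*e <= 4 ==> (!(4*e < 15 || (1/2)*e > 1)); else branch requires 3*val <= 25 ==> (!(4*val < 43 || (1/2)*val > 9/2)).
Before the if: 3*e <= 4 ==> (!(4*e < 15 || (1/2)*e > 1))
Before val := e: 3*e <= 4 ==> (!(4*e < 15 || (1/2)*e > 1))
Before skip: 3*e <= 4 ==> (!(4*e < 15 || (1/2)*e > 1))
Before skip: 3*e <= 4 ==> (!(4*e < 15 || (1/2)*e > 1))
The weakest precondition is 3*e <= 4 ==> (!(4*e < 15 || (1/2)*e > 1)).
Check whether e == -5 implies it.
Countermodel: at the initial state e = -5, the precondition holds but the weakest precondition fails.
Answer: invalid


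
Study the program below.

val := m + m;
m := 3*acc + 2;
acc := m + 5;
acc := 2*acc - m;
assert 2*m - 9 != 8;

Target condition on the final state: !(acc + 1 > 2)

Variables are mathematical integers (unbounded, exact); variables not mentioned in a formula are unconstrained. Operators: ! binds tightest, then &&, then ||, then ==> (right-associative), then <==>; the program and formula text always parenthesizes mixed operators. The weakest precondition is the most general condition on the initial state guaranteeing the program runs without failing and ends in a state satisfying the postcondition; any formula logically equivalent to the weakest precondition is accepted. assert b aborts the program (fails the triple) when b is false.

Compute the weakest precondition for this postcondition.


Working backward. After the program, the postcondition !(acc + 1 > 2) must hold; in canonical form it is !(acc > 1).
Before assert 2*m - 9 != 8: 2*m != 17 && (!(acc > 1))
Before acc := 2*acc - m: 2*m != 17 && (!(2*acc > m + 1))
Before acc := m + 5: 2*m != 17 && (!(m > -9))
Before m := 3*acc + 2: 6*acc != 13 && (!(3*acc > -11))
Before val := m + m: 6*acc != 13 && (!(3*acc > -11))
Answer: WP = 6*acc != 13 && (!(3*acc > -11))


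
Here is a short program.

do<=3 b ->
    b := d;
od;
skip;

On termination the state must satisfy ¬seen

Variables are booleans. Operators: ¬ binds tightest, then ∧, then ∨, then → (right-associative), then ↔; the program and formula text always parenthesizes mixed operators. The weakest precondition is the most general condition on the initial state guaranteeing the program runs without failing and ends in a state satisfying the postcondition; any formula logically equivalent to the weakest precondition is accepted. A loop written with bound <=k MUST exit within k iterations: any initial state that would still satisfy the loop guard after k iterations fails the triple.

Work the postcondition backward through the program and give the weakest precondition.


Working backward. After the program, ¬seen must hold.
Before skip: ¬seen
Before the loop (bound <=3), unroll the exhaustion recursion (WP_0 = exit-now case; WP_j = one more guarded iteration, up to j = 3):
  WP_0: (¬b) ∧ (¬seen)
  WP_1: (b → ((¬d) ∧ (¬seen))) ∧ ((¬b) → (¬seen))
  WP_2: (b → ((d → ((¬d) ∧ (¬seen))) ∧ ((¬d) → (¬seen)))) ∧ ((¬b) → (¬seen))
  WP_3: (b → ((d → ((d → ((¬d) ∧ (¬seen))) ∧ ((¬d) → (¬seen)))) ∧ ((¬d) → (¬seen)))) ∧ ((¬b) → (¬seen))
So before the loop: (b → ((d → ((d → ((¬d) ∧ (¬seen))) ∧ ((¬d) → (¬seen)))) ∧ ((¬d) → (¬seen)))) ∧ ((¬b) → (¬seen))
Answer: WP = (b → ((d → ((d → ((¬d) ∧ (¬seen))) ∧ ((¬d) → (¬seen)))) ∧ ((¬d) → (¬seen)))) ∧ ((¬b) → (¬seen))


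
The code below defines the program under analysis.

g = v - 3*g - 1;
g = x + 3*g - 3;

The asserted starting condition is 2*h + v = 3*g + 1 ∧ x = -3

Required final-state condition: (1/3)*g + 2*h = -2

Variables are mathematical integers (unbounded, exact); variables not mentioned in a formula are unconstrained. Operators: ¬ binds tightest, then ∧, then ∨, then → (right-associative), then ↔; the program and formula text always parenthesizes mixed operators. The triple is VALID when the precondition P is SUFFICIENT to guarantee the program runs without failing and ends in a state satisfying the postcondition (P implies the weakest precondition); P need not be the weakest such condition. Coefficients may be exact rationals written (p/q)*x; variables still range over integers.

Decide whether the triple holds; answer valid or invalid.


Working backward. After the program, (1/3)*g + 2*h = -2 must hold.
Before g := x + 3*g - 3: g + 2*h + (1/3)*x = -1
Before g := v - 3*g - 1: 2*h + v + (1/3)*x = 3*g
The weakest precondition is 2*h + v + (1/3)*x = 3*g.
Check whether 2*h + v = 3*g + 1 ∧ x = -3 implies it.
Every state satisfying the precondition satisfies the weakest precondition: the implication holds.
Answer: valid


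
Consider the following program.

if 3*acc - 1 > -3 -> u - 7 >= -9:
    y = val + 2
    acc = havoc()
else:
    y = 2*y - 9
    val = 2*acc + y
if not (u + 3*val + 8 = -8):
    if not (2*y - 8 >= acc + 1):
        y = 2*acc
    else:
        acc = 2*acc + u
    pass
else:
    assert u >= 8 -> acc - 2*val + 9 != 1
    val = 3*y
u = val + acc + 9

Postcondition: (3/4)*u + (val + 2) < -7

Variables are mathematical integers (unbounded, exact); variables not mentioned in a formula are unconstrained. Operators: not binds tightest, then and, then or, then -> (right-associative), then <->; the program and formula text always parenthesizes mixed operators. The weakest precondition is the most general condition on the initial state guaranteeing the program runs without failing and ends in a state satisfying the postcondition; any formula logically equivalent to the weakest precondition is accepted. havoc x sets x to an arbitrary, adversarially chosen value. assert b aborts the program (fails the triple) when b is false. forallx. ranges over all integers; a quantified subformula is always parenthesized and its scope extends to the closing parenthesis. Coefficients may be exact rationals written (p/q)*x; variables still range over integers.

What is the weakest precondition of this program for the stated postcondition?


Working backward. After the program, the postcondition (3/4)*u + (val + 2) < -7 must hold; in canonical form it is (3/4)*u + val < -9.
Before u := val + acc + 9: (3/4)*acc + (7/4)*val < -63/4
Then branch requires ((not (2*y >= acc + 9)) -> (3/4)*acc + (7/4)*val < -63/4) and (2*y >= acc + 9 -> (3/2)*acc + (3/4)*u + (7/4)*val < -63/4); else branch requires (u >= 8 -> acc != 2*val - 8) and (3/4)*acc + (21/4)*y < -63/4.
Before the if: ((not (u + 3*val = -16)) -> (((not (2*y >= acc + 9)) -> (3/4)*acc + (7/4)*val < -63/4) and (2*y >= acc + 9 -> (3/2)*acc + (3/4)*u + (7/4)*val < -63/4))) and (u + 3*val = -16 -> ((u >= 8 -> acc != 2*val - 8) and (3/4)*acc + (21/4)*y < -63/4))
Then branch requires forall acc_1. (((not (u + 3*val = -16)) -> (((not (2*val >= acc_1 + 5)) -> (3/4)*acc_1 + (7/4)*val < -63/4) and (2*val >= acc_1 + 5 -> (3/2)*acc_1 + (3/4)*u + (7/4)*val < -63/4))) and (u + 3*val = -16 -> ((u >= 8 -> acc_1 != 2*val - 8) and (3/4)*acc_1 + (21/4)*val < -105/4))); else branch requires ((not (6*acc + u + 6*y = 11)) -> (((not (4*y >= acc + 27)) -> (17/4)*acc + (7/2)*y < 0) and (4*y >= acc + 27 -> 5*acc + (3/4)*u + (7/2)*y < 0))) and (6*acc + u + 6*y = 11 -> ((u >= 8 -> 3*acc + 4*y != 26) and (3/4)*acc + (21/2)*y < 63/2)).
Before the if: ((3*acc > -2 -> u >= -2) -> (forall acc_1. (((not (u + 3*val = -16)) -> (((not (2*val >= acc_1 + 5)) -> (3/4)*acc_1 + (7/4)*val < -63/4) and (2*val >= acc_1 + 5 -> (3/2)*acc_1 + (3/4)*u + (7/4)*val < -63/4))) and (u + 3*val = -16 -> ((u >= 8 -> acc_1 != 2*val - 8) and (3/4)*acc_1 + (21/4)*val < -105/4))))) and ((not (3*acc > -2 -> u >= -2)) -> (((not (6*acc + u + 6*y = 11)) -> (((not (4*y >= acc + 27)) -> (17/4)*acc + (7/2)*y < 0) and (4*y >= acc + 27 -> 5*acc + (3/4)*u + (7/2)*y < 0))) and (6*acc + u + 6*y = 11 -> ((u >= 8 -> 3*acc + 4*y != 26) and (3/4)*acc + (21/2)*y < 63/2))))
Answer: WP = ((3*acc > -2 -> u >= -2) -> (forall acc_1. (((not (u + 3*val = -16)) -> (((not (2*val >= acc_1 + 5)) -> (3/4)*acc_1 + (7/4)*val < -63/4) and (2*val >= acc_1 + 5 -> (3/2)*acc_1 + (3/4)*u + (7/4)*val < -63/4))) and (u + 3*val = -16 -> ((u >= 8 -> acc_1 != 2*val - 8) and (3/4)*acc_1 + (21/4)*val < -105/4))))) and ((not (3*acc > -2 -> u >= -2)) -> (((not (6*acc + u + 6*y = 11)) -> (((not (4*y >= acc + 27)) -> (17/4)*acc + (7/2)*y < 0) and (4*y >= acc + 27 -> 5*acc + (3/4)*u + (7/2)*y < 0))) and (6*acc + u + 6*y = 11 -> ((u >= 8 -> 3*acc + 4*y != 26) and (3/4)*acc + (21/2)*y < 63/2))))


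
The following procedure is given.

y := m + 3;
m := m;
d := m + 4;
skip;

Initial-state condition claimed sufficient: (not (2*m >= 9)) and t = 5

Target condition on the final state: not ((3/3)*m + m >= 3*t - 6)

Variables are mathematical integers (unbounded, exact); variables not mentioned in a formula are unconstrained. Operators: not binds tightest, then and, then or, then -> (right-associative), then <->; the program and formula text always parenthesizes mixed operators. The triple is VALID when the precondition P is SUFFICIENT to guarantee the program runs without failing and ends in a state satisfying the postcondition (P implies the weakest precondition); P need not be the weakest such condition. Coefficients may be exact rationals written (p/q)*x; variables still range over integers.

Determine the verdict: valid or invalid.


Working backward. After the program, the postcondition not ((3/3)*m + m >= 3*t - 6) must hold; in canonical form it is not (2*m >= 3*t - 6).
Before skip: not (2*m >= 3*t - 6)
Before d := m + 4: not (2*m >= 3*t - 6)
Before m := m: not (2*m >= 3*t - 6)
Before y := m + 3: not (2*m >= 3*t - 6)
The weakest precondition is not (2*m >= 3*t - 6).
Check whether (not (2*m >= 9)) and t = 5 implies it.
Every state satisfying the precondition satisfies the weakest precondition: the implication holds.
Answer: valid


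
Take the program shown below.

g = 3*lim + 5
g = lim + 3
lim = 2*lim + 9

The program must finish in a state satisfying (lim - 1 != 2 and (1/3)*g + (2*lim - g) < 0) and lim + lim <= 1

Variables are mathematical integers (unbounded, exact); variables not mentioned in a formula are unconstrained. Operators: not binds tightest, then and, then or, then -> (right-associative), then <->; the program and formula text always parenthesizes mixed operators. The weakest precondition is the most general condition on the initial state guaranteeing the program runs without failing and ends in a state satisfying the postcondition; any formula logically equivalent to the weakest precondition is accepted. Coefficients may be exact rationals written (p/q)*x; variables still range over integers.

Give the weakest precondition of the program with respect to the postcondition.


Working backward. After the program, the postcondition (lim - 1 != 2 and (1/3)*g + (2*lim - g) < 0) and lim + lim <= 1 must hold; in canonical form it is lim != 3 and 2*lim < (2/3)*g and 2*lim <= 1.
Before lim := 2*lim + 9: 2*lim != -6 and 4*lim < (2/3)*g - 18 and 4*lim <= -17
Before g := lim + 3: 2*lim != -6 and (10/3)*lim < -16 and 4*lim <= -17
Before g := 3*lim + 5: 2*lim != -6 and (10/3)*lim < -16 and 4*lim <= -17
Answer: WP = 2*lim != -6 and (10/3)*lim < -16 and 4*lim <= -17


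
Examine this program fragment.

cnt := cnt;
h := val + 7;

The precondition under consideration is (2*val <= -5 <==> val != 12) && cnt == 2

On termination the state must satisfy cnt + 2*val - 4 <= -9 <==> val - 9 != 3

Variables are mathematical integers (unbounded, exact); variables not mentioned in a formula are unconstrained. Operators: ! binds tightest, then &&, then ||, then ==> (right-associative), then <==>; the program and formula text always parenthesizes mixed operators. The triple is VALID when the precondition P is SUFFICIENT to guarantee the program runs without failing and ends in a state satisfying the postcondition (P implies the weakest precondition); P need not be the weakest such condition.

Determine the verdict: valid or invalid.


Working backward. After the program, the postcondition cnt + 2*val - 4 <= -9 <==> val - 9 != 3 must hold; in canonical form it is cnt + 2*val <= -5 <==> val != 12.
Before h := val + 7: cnt + 2*val <= -5 <==> val != 12
Before cnt := cnt: cnt + 2*val <= -5 <==> val != 12
The weakest precondition is cnt + 2*val <= -5 <==> val != 12.
Check whether (2*val <= -5 <==> val != 12) && cnt == 2 implies it.
Countermodel: at the initial state cnt = 2, val = -3, the precondition holds but the weakest precondition fails.
Answer: invalid


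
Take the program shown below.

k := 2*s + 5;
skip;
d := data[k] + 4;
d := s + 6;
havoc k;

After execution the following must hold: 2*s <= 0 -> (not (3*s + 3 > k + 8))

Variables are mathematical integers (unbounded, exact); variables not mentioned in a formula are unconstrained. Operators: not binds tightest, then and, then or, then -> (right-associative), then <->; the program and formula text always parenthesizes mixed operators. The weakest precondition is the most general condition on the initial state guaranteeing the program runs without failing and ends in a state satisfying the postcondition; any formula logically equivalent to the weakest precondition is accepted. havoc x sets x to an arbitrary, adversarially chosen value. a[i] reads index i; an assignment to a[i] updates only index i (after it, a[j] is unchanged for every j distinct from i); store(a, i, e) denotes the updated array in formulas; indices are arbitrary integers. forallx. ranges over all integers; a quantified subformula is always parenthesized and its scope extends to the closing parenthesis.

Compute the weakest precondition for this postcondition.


Working backward. After the program, the postcondition 2*s <= 0 -> (not (3*s + 3 > k + 8)) must hold; in canonical form it is 2*s <= 0 -> (not (3*s > k + 5)).
Before havoc k: forall k_1. (2*s <= 0 -> (not (3*s > k_1 + 5)))
Before d := s + 6: forall k_1. (2*s <= 0 -> (not (3*s > k_1 + 5)))
Before d := data[k] + 4: forall k_1. (2*s <= 0 -> (not (3*s > k_1 + 5)))
Before skip: forall k_1. (2*s <= 0 -> (not (3*s > k_1 + 5)))
Before k := 2*s + 5: forall k_1. (2*s <= 0 -> (not (3*s > k_1 + 5)))
Answer: WP = forall k_1. (2*s <= 0 -> (not (3*s > k_1 + 5)))


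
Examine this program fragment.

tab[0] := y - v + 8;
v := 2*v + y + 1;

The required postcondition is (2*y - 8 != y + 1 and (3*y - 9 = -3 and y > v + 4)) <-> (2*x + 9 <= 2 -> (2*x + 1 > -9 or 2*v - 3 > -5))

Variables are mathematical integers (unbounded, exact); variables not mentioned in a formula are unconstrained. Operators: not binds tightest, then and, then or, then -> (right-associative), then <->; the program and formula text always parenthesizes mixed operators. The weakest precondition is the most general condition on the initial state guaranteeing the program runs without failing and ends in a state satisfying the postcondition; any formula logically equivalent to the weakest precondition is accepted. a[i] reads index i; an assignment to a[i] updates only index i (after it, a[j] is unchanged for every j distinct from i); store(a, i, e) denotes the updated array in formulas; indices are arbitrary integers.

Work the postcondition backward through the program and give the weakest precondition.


Working backward. After the program, the postcondition (2*y - 8 != y + 1 and (3*y - 9 = -3 and y > v + 4)) <-> (2*x + 9 <= 2 -> (2*x + 1 > -9 or 2*v - 3 > -5)) must hold; in canonical form it is (y != 9 and 3*y = 6 and y > v + 4) <-> (2*x <= -7 -> (2*x > -10 or 2*v > -2)).
Before v := 2*v + y + 1: (y != 9 and 3*y = 6 and 2*v < -5) <-> (2*x <= -7 -> (2*x > -10 or 4*v + 2*y > -4))
Before tab[0] := y - v + 8: (y != 9 and 3*y = 6 and 2*v < -5) <-> (2*x <= -7 -> (2*x > -10 or 4*v + 2*y > -4))
Answer: WP = (y != 9 and 3*y = 6 and 2*v < -5) <-> (2*x <= -7 -> (2*x > -10 or 4*v + 2*y > -4))


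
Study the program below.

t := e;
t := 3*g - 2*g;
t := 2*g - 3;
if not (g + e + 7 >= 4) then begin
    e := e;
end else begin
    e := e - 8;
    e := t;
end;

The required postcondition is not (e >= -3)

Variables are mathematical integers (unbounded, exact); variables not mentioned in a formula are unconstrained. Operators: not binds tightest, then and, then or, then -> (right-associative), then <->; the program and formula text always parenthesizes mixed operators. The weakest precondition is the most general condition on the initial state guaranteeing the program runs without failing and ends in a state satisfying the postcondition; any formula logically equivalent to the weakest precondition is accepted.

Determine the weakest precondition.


Working backward. After the program, not (e >= -3) must hold.
Then branch requires not (e >= -3); else branch requires not (t >= -3).
Before the if: ((not (e + g >= -3)) -> (not (e >= -3))) and (e + g >= -3 -> (not (t >= -3)))
Before t := 2*g - 3: ((not (e + g >= -3)) -> (not (e >= -3))) and (e + g >= -3 -> (not (2*g >= 0)))
Before t := 3*g - 2*g: ((not (e + g >= -3)) -> (not (e >= -3))) and (e + g >= -3 -> (not (2*g >= 0)))
Before t := e: ((not (e + g >= -3)) -> (not (e >= -3))) and (e + g >= -3 -> (not (2*g >= 0)))
Answer: WP = ((not (e + g >= -3)) -> (not (e >= -3))) and (e + g >= -3 -> (not (2*g >= 0)))


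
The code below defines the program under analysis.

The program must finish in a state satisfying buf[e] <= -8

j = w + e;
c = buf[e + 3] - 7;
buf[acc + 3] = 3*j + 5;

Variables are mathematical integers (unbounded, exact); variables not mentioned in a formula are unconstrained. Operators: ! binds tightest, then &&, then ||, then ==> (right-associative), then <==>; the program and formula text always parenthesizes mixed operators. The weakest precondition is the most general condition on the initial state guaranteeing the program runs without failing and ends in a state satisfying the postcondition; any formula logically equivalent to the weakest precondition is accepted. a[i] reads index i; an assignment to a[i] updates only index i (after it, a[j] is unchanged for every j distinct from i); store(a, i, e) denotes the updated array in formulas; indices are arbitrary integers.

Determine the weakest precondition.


Working backward. After the program, buf[e] <= -8 must hold.
Before buf[acc + 3] := 3*j + 5: store(buf, acc + 3, 3*j + 5)[e] <= -8
Before c := buf[e + 3] - 7: store(buf, acc + 3, 3*j + 5)[e] <= -8
Before j := w + e: store(buf, acc + 3, 3*e + 3*w + 5)[e] <= -8
Answer: WP = store(buf, acc + 3, 3*e + 3*w + 5)[e] <= -8


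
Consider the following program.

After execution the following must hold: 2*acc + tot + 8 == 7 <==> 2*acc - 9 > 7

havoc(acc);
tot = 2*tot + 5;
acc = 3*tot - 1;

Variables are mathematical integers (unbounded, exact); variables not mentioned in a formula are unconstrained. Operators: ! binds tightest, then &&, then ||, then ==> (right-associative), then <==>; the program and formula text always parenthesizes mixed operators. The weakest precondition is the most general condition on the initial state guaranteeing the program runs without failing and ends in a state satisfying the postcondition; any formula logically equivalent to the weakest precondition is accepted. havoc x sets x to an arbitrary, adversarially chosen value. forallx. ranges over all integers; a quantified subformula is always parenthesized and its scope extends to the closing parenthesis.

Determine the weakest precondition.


Working backward. After the program, the postcondition 2*acc + tot + 8 == 7 <==> 2*acc - 9 > 7 must hold; in canonical form it is 2*acc + tot == -1 <==> 2*acc > 16.
Before acc := 3*tot - 1: 7*tot == 1 <==> 6*tot > 18
Before tot := 2*tot + 5: 14*tot == -34 <==> 12*tot > -12
Before havoc acc: 14*tot == -34 <==> 12*tot > -12
Answer: WP = 14*tot == -34 <==> 12*tot > -12


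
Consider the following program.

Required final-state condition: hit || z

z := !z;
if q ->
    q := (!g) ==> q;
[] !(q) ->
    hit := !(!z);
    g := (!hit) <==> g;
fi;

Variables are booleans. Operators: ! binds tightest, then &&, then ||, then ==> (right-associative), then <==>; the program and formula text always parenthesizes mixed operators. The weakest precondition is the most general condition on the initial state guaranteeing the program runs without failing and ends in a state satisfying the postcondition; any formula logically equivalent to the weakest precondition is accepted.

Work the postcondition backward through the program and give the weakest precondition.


Working backward. After the program, hit || z must hold.
Then branch requires hit || z; else branch requires z.
Before the if: (q ==> (hit || z)) && ((!q) ==> z)
Before z := !z: (q ==> (hit || (!z))) && ((!q) ==> (!z))
Answer: WP = (q ==> (hit || (!z))) && ((!q) ==> (!z))


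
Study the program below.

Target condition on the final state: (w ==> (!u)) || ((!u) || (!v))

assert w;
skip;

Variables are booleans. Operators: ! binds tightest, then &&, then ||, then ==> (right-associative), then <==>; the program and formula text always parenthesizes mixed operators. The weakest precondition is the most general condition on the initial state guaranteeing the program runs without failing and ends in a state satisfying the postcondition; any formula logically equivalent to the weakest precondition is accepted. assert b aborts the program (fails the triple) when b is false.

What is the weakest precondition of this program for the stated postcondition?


Working backward. After the program, the postcondition (w ==> (!u)) || ((!u) || (!v)) must hold; in canonical form it is (w ==> (!u)) || (!u) || (!v).
Before skip: (w ==> (!u)) || (!u) || (!v)
Before assert w: w && ((w ==> (!u)) || (!u) || (!v))
Answer: WP = w && ((w ==> (!u)) || (!u) || (!v))


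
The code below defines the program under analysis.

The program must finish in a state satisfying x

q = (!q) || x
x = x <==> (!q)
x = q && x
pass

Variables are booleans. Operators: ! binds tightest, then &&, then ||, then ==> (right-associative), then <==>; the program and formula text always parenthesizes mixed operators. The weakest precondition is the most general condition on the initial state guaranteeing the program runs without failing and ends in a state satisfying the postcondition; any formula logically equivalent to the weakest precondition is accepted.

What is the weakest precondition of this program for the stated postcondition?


Working backward. After the program, x must hold.
Before skip: x
Before x := q && x: q && x
Before x := x <==> (!q): q && (x <==> (!q))
Before q := (!q) || x: ((!q) || x) && (x <==> (!((!q) || x)))
Answer: WP = ((!q) || x) && (x <==> (!((!q) || x)))


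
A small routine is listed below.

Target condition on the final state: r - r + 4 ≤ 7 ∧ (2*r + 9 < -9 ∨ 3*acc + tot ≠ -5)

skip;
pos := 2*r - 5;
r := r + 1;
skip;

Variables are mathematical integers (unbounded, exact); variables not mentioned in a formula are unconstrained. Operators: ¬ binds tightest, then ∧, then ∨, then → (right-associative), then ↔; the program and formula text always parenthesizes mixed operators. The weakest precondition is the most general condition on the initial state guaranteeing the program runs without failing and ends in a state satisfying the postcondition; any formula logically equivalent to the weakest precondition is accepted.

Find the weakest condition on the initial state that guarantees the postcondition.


Working backward. After the program, the postcondition r - r + 4 ≤ 7 ∧ (2*r + 9 < -9 ∨ 3*acc + tot ≠ -5) must hold; in canonical form it is 2*r < -18 ∨ 3*acc + tot ≠ -5.
Before skip: 2*r < -18 ∨ 3*acc + tot ≠ -5
Before r := r + 1: 2*r < -20 ∨ 3*acc + tot ≠ -5
Before pos := 2*r - 5: 2*r < -20 ∨ 3*acc + tot ≠ -5
Before skip: 2*r < -20 ∨ 3*acc + tot ≠ -5
Answer: WP = 2*r < -20 ∨ 3*acc + tot ≠ -5


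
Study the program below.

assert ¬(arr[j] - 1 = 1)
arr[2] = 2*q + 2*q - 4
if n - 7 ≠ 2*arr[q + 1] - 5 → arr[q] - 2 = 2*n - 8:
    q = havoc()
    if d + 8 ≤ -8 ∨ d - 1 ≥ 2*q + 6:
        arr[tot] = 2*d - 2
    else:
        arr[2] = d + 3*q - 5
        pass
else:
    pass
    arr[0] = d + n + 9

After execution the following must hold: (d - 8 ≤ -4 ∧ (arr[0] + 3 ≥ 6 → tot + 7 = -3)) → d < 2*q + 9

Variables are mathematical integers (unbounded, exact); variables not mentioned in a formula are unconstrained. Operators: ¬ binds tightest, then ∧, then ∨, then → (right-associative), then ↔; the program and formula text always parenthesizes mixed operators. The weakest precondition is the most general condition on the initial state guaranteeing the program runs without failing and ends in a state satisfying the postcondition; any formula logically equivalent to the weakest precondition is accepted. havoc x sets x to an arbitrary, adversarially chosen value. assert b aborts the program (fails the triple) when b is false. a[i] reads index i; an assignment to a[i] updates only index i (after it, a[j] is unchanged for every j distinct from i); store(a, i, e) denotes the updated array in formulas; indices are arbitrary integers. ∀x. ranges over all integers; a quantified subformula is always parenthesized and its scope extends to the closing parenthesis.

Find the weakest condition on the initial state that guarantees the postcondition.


Working backward. After the program, the postcondition (d - 8 ≤ -4 ∧ (arr[0] + 3 ≥ 6 → tot + 7 = -3)) → d < 2*q + 9 must hold; in canonical form it is (d ≤ 4 ∧ (arr[0] ≥ 3 → tot = -10)) → d < 2*q + 9.
Then branch requires ∀q_1. (((d ≤ -16 ∨ d ≥ 2*q_1 + 7) → ((d ≤ 4 ∧ (store(arr, tot, 2*d - 2)[0] ≥ 3 → tot = -10)) → d < 2*q_1 + 9)) ∧ ((¬(d ≤ -16 ∨ d ≥ 2*q_1 + 7)) → ((d ≤ 4 ∧ (arr[0] ≥ 3 → tot = -10)) → d < 2*q_1 + 9))); else branch requires (d ≤ 4 ∧ (d + n ≥ -6 → tot = -10)) → d < 2*q + 9.
Before the if: ((n ≠ 2*arr[q + 1] + 2 → arr[q] = 2*n - 6) → (∀q_1. (((d ≤ -16 ∨ d ≥ 2*q_1 + 7) → ((d ≤ 4 ∧ (store(arr, tot, 2*d - 2)[0] ≥ 3 → tot = -10)) → d < 2*q_1 + 9)) ∧ ((¬(d ≤ -16 ∨ d ≥ 2*q_1 + 7)) → ((d ≤ 4 ∧ (arr[0] ≥ 3 → tot = -10)) → d < 2*q_1 + 9))))) ∧ ((¬(n ≠ 2*arr[q + 1] + 2 → arr[q] = 2*n - 6)) → ((d ≤ 4 ∧ (d + n ≥ -6 → tot = -10)) → d < 2*q + 9))
Before arr[2] := 2*q + 2*q - 4: ((n ≠ 2*store(arr, 2, 4*q - 4)[q + 1] + 2 → store(arr, 2, 4*q - 4)[q] = 2*n - 6) → (∀q_1. (((d ≤ -16 ∨ d ≥ 2*q_1 + 7) → ((d ≤ 4 ∧ (store(store(arr, 2, 4*q - 4), tot, 2*d - 2)[0] ≥ 3 → tot = -10)) → d < 2*q_1 + 9)) ∧ ((¬(d ≤ -16 ∨ d ≥ 2*q_1 + 7)) → ((d ≤ 4 ∧ (arr[0] ≥ 3 → tot = -10)) → d < 2*q_1 + 9))))) ∧ ((¬(n ≠ 2*store(arr, 2, 4*q - 4)[q + 1] + 2 → store(arr, 2, 4*q - 4)[q] = 2*n - 6)) → ((d ≤ 4 ∧ (d + n ≥ -6 → tot = -10)) → d < 2*q + 9))
Before assert ¬(arr[j] - 1 = 1): (¬(arr[j] = 2)) ∧ ((n ≠ 2*store(arr, 2, 4*q - 4)[q + 1] + 2 → store(arr, 2, 4*q - 4)[q] = 2*n - 6) → (∀q_1. (((d ≤ -16 ∨ d ≥ 2*q_1 + 7) → ((d ≤ 4 ∧ (store(store(arr, 2, 4*q - 4), tot, 2*d - 2)[0] ≥ 3 → tot = -10)) → d < 2*q_1 + 9)) ∧ ((¬(d ≤ -16 ∨ d ≥ 2*q_1 + 7)) → ((d ≤ 4 ∧ (arr[0] ≥ 3 → tot = -10)) → d < 2*q_1 + 9))))) ∧ ((¬(n ≠ 2*store(arr, 2, 4*q - 4)[q + 1] + 2 → store(arr, 2, 4*q - 4)[q] = 2*n - 6)) → ((d ≤ 4 ∧ (d + n ≥ -6 → tot = -10)) → d < 2*q + 9))
Answer: WP = (¬(arr[j] = 2)) ∧ ((n ≠ 2*store(arr, 2, 4*q - 4)[q + 1] + 2 → store(arr, 2, 4*q - 4)[q] = 2*n - 6) → (∀q_1. (((d ≤ -16 ∨ d ≥ 2*q_1 + 7) → ((d ≤ 4 ∧ (store(store(arr, 2, 4*q - 4), tot, 2*d - 2)[0] ≥ 3 → tot = -10)) → d < 2*q_1 + 9)) ∧ ((¬(d ≤ -16 ∨ d ≥ 2*q_1 + 7)) → ((d ≤ 4 ∧ (arr[0] ≥ 3 → tot = -10)) → d < 2*q_1 + 9))))) ∧ ((¬(n ≠ 2*store(arr, 2, 4*q - 4)[q + 1] + 2 → store(arr, 2, 4*q - 4)[q] = 2*n - 6)) → ((d ≤ 4 ∧ (d + n ≥ -6 → tot = -10)) → d < 2*q + 9))


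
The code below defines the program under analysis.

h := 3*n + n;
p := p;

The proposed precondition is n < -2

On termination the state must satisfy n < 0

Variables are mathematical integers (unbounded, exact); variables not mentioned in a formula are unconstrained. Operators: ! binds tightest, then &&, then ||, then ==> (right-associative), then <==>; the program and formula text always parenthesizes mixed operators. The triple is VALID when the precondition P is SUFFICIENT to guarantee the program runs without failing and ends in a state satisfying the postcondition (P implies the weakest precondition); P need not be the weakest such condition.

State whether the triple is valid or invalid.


Working backward. After the program, n < 0 must hold.
Before p := p: n < 0
Before h := 3*n + n: n < 0
The weakest precondition is n < 0.
Check whether n < -2 implies it.
Every state satisfying the precondition satisfies the weakest precondition: the implication holds.
Answer: valid


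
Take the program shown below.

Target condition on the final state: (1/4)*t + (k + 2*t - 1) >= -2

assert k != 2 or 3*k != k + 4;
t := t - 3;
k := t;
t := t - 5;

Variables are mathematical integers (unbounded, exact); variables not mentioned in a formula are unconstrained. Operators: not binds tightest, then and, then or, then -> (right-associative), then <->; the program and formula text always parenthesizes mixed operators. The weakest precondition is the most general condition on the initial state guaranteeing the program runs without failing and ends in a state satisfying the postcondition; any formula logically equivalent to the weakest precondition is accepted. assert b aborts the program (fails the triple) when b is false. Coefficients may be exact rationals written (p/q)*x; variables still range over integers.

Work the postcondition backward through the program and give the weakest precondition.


Working backward. After the program, the postcondition (1/4)*t + (k + 2*t - 1) >= -2 must hold; in canonical form it is k + (9/4)*t >= -1.
Before t := t - 5: k + (9/4)*t >= 41/4
Before k := t: (13/4)*t >= 41/4
Before t := t - 3: (13/4)*t >= 20
Before assert k != 2 or 3*k != k + 4: (k != 2 or 2*k != 4) and (13/4)*t >= 20
Answer: WP = (k != 2 or 2*k != 4) and (13/4)*t >= 20
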